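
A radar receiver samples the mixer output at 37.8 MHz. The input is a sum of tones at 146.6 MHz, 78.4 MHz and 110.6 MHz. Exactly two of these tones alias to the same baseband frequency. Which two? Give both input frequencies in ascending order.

fs/2 = 18.9 MHz.
146.6 MHz mod fs = 33.2 MHz.
33.2 MHz > fs/2 = 18.9 MHz, folds to fs − 33.2 MHz = 4.6 MHz.
78.4 MHz mod fs = 2.8 MHz.
2.8 MHz ≤ fs/2 = 18.9 MHz, appears at 2.8 MHz.
110.6 MHz mod fs = 35 MHz.
35 MHz > fs/2 = 18.9 MHz, folds to fs − 35 MHz = 2.8 MHz.
78.4 MHz and 110.6 MHz both map to 2.8 MHz.

78.4 MHz, 110.6 MHz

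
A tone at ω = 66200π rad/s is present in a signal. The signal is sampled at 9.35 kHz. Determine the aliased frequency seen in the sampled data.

4.3 kHz

ω = 66200π rad/s → f = ω/(2π) = 33100 Hz = 33.1 kHz.
33.1 kHz mod fs = 5.05 kHz.
5.05 kHz > fs/2 = 4.675 kHz, folds to fs − 5.05 kHz = 4.3 kHz.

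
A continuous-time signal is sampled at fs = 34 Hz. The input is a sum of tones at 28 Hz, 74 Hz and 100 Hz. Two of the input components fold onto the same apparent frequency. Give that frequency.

6 Hz

fs/2 = 17 Hz.
28 Hz > fs/2 = 17 Hz, folds to fs − 28 Hz = 6 Hz.
74 Hz mod fs = 6 Hz.
6 Hz ≤ fs/2 = 17 Hz, appears at 6 Hz.
100 Hz mod fs = 32 Hz.
32 Hz > fs/2 = 17 Hz, folds to fs − 32 Hz = 2 Hz.
28 Hz and 74 Hz both map to 6 Hz.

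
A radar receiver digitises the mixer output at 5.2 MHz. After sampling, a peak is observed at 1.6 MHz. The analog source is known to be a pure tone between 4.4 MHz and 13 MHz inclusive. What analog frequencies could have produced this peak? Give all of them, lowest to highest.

Frequencies that alias to 1.6 MHz are k·fs ± 1.6 MHz for integer k ≥ 0.
k=0: 1.6 MHz.
k=1: 3.6 MHz, 6.8 MHz.
k=2: 8.8 MHz, 12 MHz.
k=3: 14 MHz, 17.2 MHz.
Within [4.4 MHz, 13 MHz]: 6.8 MHz, 8.8 MHz, 12 MHz.

6.8 MHz, 8.8 MHz, 12 MHz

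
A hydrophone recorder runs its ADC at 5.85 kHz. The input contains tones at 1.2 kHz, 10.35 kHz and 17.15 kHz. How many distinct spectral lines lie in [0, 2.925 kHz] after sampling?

fs/2 = 2.925 kHz.
1.2 kHz ≤ fs/2 = 2.925 kHz, passes unchanged.
10.35 kHz mod fs = 4.5 kHz.
4.5 kHz > fs/2 = 2.925 kHz, folds to fs − 4.5 kHz = 1.35 kHz.
17.15 kHz mod fs = 5.45 kHz.
5.45 kHz > fs/2 = 2.925 kHz, folds to fs − 5.45 kHz = 0.4 kHz.
Distinct values: {0.4 kHz, 1.2 kHz, 1.35 kHz} → 3.

3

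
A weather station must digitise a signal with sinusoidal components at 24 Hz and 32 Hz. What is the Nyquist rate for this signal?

64 Hz

Highest-frequency component: 32 Hz.
Nyquist rate = 2 × 32 Hz = 64 Hz.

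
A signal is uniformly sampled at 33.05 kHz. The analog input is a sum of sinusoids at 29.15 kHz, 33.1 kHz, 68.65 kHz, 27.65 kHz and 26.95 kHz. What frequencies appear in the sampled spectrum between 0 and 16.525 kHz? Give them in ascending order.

0.05 kHz, 2.55 kHz, 3.9 kHz, 5.4 kHz, 6.1 kHz

fs/2 = 16.525 kHz.
29.15 kHz > fs/2 = 16.525 kHz, folds to fs − 29.15 kHz = 3.9 kHz.
33.1 kHz mod fs = 0.05 kHz.
0.05 kHz ≤ fs/2 = 16.525 kHz, appears at 0.05 kHz.
68.65 kHz mod fs = 2.55 kHz.
2.55 kHz ≤ fs/2 = 16.525 kHz, appears at 2.55 kHz.
27.65 kHz > fs/2 = 16.525 kHz, folds to fs − 27.65 kHz = 5.4 kHz.
26.95 kHz > fs/2 = 16.525 kHz, folds to fs − 26.95 kHz = 6.1 kHz.
Distinct values: {0.05 kHz, 2.55 kHz, 3.9 kHz, 5.4 kHz, 6.1 kHz}.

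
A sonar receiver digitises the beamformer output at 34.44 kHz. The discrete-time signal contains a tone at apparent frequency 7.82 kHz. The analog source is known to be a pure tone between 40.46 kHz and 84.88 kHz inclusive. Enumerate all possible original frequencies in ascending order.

42.26 kHz, 61.06 kHz, 76.7 kHz

Frequencies that alias to 7.82 kHz are k·fs ± 7.82 kHz for integer k ≥ 0.
k=0: 7.82 kHz.
k=1: 26.62 kHz, 42.26 kHz.
k=2: 61.06 kHz, 76.7 kHz.
k=3: 95.5 kHz, 111.14 kHz.
Within [40.46 kHz, 84.88 kHz]: 42.26 kHz, 61.06 kHz, 76.7 kHz.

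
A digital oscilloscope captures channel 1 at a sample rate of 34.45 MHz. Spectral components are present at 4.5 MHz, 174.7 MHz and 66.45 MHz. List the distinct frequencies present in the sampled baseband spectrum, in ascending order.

2.45 MHz, 4.5 MHz

fs/2 = 17.225 MHz.
4.5 MHz ≤ fs/2 = 17.225 MHz, passes unchanged.
174.7 MHz mod fs = 2.45 MHz.
2.45 MHz ≤ fs/2 = 17.225 MHz, appears at 2.45 MHz.
66.45 MHz mod fs = 32 MHz.
32 MHz > fs/2 = 17.225 MHz, folds to fs − 32 MHz = 2.45 MHz.
Distinct values: {2.45 MHz, 4.5 MHz}.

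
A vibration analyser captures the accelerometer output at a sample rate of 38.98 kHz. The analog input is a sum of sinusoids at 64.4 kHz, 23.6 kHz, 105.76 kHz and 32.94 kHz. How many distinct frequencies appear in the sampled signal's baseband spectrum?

4

fs/2 = 19.49 kHz.
64.4 kHz mod fs = 25.42 kHz.
25.42 kHz > fs/2 = 19.49 kHz, folds to fs − 25.42 kHz = 13.56 kHz.
23.6 kHz > fs/2 = 19.49 kHz, folds to fs − 23.6 kHz = 15.38 kHz.
105.76 kHz mod fs = 27.8 kHz.
27.8 kHz > fs/2 = 19.49 kHz, folds to fs − 27.8 kHz = 11.18 kHz.
32.94 kHz > fs/2 = 19.49 kHz, folds to fs − 32.94 kHz = 6.04 kHz.
Distinct values: {6.04 kHz, 11.18 kHz, 13.56 kHz, 15.38 kHz} → 4.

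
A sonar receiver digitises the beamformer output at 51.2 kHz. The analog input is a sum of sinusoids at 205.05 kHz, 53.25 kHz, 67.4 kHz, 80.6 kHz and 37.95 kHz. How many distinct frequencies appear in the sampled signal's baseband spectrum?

fs/2 = 25.6 kHz.
205.05 kHz mod fs = 0.25 kHz.
0.25 kHz ≤ fs/2 = 25.6 kHz, appears at 0.25 kHz.
53.25 kHz mod fs = 2.05 kHz.
2.05 kHz ≤ fs/2 = 25.6 kHz, appears at 2.05 kHz.
67.4 kHz mod fs = 16.2 kHz.
16.2 kHz ≤ fs/2 = 25.6 kHz, appears at 16.2 kHz.
80.6 kHz mod fs = 29.4 kHz.
29.4 kHz > fs/2 = 25.6 kHz, folds to fs − 29.4 kHz = 21.8 kHz.
37.95 kHz > fs/2 = 25.6 kHz, folds to fs − 37.95 kHz = 13.25 kHz.
Distinct values: {0.25 kHz, 2.05 kHz, 13.25 kHz, 16.2 kHz, 21.8 kHz} → 5.

5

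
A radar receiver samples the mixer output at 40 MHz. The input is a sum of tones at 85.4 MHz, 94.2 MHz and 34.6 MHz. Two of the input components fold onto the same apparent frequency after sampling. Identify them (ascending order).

34.6 MHz, 85.4 MHz

fs/2 = 20 MHz.
85.4 MHz mod fs = 5.4 MHz.
5.4 MHz ≤ fs/2 = 20 MHz, appears at 5.4 MHz.
94.2 MHz mod fs = 14.2 MHz.
14.2 MHz ≤ fs/2 = 20 MHz, appears at 14.2 MHz.
34.6 MHz > fs/2 = 20 MHz, folds to fs − 34.6 MHz = 5.4 MHz.
34.6 MHz and 85.4 MHz both map to 5.4 MHz.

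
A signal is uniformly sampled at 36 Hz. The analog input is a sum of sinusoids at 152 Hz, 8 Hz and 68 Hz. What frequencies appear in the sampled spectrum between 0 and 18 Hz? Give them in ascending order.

fs/2 = 18 Hz.
152 Hz mod fs = 8 Hz.
8 Hz ≤ fs/2 = 18 Hz, appears at 8 Hz.
8 Hz ≤ fs/2 = 18 Hz, passes unchanged.
68 Hz mod fs = 32 Hz.
32 Hz > fs/2 = 18 Hz, folds to fs − 32 Hz = 4 Hz.
Distinct values: {4 Hz, 8 Hz}.

4 Hz, 8 Hz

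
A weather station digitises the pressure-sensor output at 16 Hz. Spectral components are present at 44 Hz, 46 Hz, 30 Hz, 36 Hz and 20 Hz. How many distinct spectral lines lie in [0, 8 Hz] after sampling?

2

fs/2 = 8 Hz.
44 Hz mod fs = 12 Hz.
12 Hz > fs/2 = 8 Hz, folds to fs − 12 Hz = 4 Hz.
46 Hz mod fs = 14 Hz.
14 Hz > fs/2 = 8 Hz, folds to fs − 14 Hz = 2 Hz.
30 Hz mod fs = 14 Hz.
14 Hz > fs/2 = 8 Hz, folds to fs − 14 Hz = 2 Hz.
36 Hz mod fs = 4 Hz.
4 Hz ≤ fs/2 = 8 Hz, appears at 4 Hz.
20 Hz mod fs = 4 Hz.
4 Hz ≤ fs/2 = 8 Hz, appears at 4 Hz.
Distinct values: {2 Hz, 4 Hz} → 2.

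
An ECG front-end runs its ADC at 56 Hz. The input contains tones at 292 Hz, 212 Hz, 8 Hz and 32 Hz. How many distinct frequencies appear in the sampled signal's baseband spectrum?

3

fs/2 = 28 Hz.
292 Hz mod fs = 12 Hz.
12 Hz ≤ fs/2 = 28 Hz, appears at 12 Hz.
212 Hz mod fs = 44 Hz.
44 Hz > fs/2 = 28 Hz, folds to fs − 44 Hz = 12 Hz.
8 Hz ≤ fs/2 = 28 Hz, passes unchanged.
32 Hz > fs/2 = 28 Hz, folds to fs − 32 Hz = 24 Hz.
Distinct values: {8 Hz, 12 Hz, 24 Hz} → 3.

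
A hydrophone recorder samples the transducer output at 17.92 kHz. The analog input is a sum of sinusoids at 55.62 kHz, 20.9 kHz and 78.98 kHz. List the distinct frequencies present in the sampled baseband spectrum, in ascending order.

fs/2 = 8.96 kHz.
55.62 kHz mod fs = 1.86 kHz.
1.86 kHz ≤ fs/2 = 8.96 kHz, appears at 1.86 kHz.
20.9 kHz mod fs = 2.98 kHz.
2.98 kHz ≤ fs/2 = 8.96 kHz, appears at 2.98 kHz.
78.98 kHz mod fs = 7.3 kHz.
7.3 kHz ≤ fs/2 = 8.96 kHz, appears at 7.3 kHz.
Distinct values: {1.86 kHz, 2.98 kHz, 7.3 kHz}.

1.86 kHz, 2.98 kHz, 7.3 kHz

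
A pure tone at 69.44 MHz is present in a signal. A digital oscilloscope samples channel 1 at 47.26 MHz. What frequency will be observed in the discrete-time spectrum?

22.18 MHz

69.44 MHz mod fs = 22.18 MHz.
22.18 MHz ≤ fs/2 = 23.63 MHz, appears at 22.18 MHz.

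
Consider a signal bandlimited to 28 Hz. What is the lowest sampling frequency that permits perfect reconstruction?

Nyquist rate = 2 × 28 Hz = 56 Hz.

56 Hz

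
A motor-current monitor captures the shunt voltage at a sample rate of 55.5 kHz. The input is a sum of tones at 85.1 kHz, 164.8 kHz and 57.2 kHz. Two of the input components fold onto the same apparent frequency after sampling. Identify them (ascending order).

fs/2 = 27.75 kHz.
85.1 kHz mod fs = 29.6 kHz.
29.6 kHz > fs/2 = 27.75 kHz, folds to fs − 29.6 kHz = 25.9 kHz.
164.8 kHz mod fs = 53.8 kHz.
53.8 kHz > fs/2 = 27.75 kHz, folds to fs − 53.8 kHz = 1.7 kHz.
57.2 kHz mod fs = 1.7 kHz.
1.7 kHz ≤ fs/2 = 27.75 kHz, appears at 1.7 kHz.
57.2 kHz and 164.8 kHz both map to 1.7 kHz.

57.2 kHz, 164.8 kHz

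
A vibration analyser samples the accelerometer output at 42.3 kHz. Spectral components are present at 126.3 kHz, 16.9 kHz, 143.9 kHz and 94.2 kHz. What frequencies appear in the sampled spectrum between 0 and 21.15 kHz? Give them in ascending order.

0.6 kHz, 9.6 kHz, 16.9 kHz, 17 kHz

fs/2 = 21.15 kHz.
126.3 kHz mod fs = 41.7 kHz.
41.7 kHz > fs/2 = 21.15 kHz, folds to fs − 41.7 kHz = 0.6 kHz.
16.9 kHz ≤ fs/2 = 21.15 kHz, passes unchanged.
143.9 kHz mod fs = 17 kHz.
17 kHz ≤ fs/2 = 21.15 kHz, appears at 17 kHz.
94.2 kHz mod fs = 9.6 kHz.
9.6 kHz ≤ fs/2 = 21.15 kHz, appears at 9.6 kHz.
Distinct values: {0.6 kHz, 9.6 kHz, 16.9 kHz, 17 kHz}.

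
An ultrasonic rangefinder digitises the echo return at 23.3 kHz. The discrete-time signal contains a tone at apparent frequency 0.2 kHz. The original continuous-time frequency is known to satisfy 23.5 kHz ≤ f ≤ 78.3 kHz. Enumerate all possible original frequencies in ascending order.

23.5 kHz, 46.4 kHz, 46.8 kHz, 69.7 kHz, 70.1 kHz

Frequencies that alias to 0.2 kHz are k·fs ± 0.2 kHz for integer k ≥ 0.
k=0: 0.2 kHz.
k=1: 23.1 kHz, 23.5 kHz.
k=2: 46.4 kHz, 46.8 kHz.
k=3: 69.7 kHz, 70.1 kHz.
k=4: 93 kHz, 93.4 kHz.
Within [23.5 kHz, 78.3 kHz]: 23.5 kHz, 46.4 kHz, 46.8 kHz, 69.7 kHz, 70.1 kHz.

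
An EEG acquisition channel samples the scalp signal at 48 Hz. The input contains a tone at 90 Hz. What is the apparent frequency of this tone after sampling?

6 Hz

90 Hz mod fs = 42 Hz.
42 Hz > fs/2 = 24 Hz, folds to fs − 42 Hz = 6 Hz.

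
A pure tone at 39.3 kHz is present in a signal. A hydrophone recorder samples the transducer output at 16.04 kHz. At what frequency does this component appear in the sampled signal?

39.3 kHz mod fs = 7.22 kHz.
7.22 kHz ≤ fs/2 = 8.02 kHz, appears at 7.22 kHz.

7.22 kHz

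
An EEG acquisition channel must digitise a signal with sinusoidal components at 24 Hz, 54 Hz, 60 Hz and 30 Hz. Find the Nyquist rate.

Highest-frequency component: 60 Hz.
Nyquist rate = 2 × 60 Hz = 120 Hz.

120 Hz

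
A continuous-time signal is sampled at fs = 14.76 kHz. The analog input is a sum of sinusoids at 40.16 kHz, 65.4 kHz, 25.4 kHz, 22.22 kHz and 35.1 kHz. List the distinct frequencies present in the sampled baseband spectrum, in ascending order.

fs/2 = 7.38 kHz.
40.16 kHz mod fs = 10.64 kHz.
10.64 kHz > fs/2 = 7.38 kHz, folds to fs − 10.64 kHz = 4.12 kHz.
65.4 kHz mod fs = 6.36 kHz.
6.36 kHz ≤ fs/2 = 7.38 kHz, appears at 6.36 kHz.
25.4 kHz mod fs = 10.64 kHz.
10.64 kHz > fs/2 = 7.38 kHz, folds to fs − 10.64 kHz = 4.12 kHz.
22.22 kHz mod fs = 7.46 kHz.
7.46 kHz > fs/2 = 7.38 kHz, folds to fs − 7.46 kHz = 7.3 kHz.
35.1 kHz mod fs = 5.58 kHz.
5.58 kHz ≤ fs/2 = 7.38 kHz, appears at 5.58 kHz.
Distinct values: {4.12 kHz, 5.58 kHz, 6.36 kHz, 7.3 kHz}.

4.12 kHz, 5.58 kHz, 6.36 kHz, 7.3 kHz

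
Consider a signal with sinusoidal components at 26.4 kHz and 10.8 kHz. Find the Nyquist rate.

52.8 kHz

Highest-frequency component: 26.4 kHz.
Nyquist rate = 2 × 26.4 kHz = 52.8 kHz.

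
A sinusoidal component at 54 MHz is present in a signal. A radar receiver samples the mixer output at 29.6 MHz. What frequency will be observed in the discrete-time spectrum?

5.2 MHz

54 MHz mod fs = 24.4 MHz.
24.4 MHz > fs/2 = 14.8 MHz, folds to fs − 24.4 MHz = 5.2 MHz.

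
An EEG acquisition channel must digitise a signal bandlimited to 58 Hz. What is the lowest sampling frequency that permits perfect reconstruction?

116 Hz

Nyquist rate = 2 × 58 Hz = 116 Hz.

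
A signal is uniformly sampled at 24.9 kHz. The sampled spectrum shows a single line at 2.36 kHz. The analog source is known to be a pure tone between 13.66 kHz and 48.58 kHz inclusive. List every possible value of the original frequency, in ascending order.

22.54 kHz, 27.26 kHz, 47.44 kHz

Frequencies that alias to 2.36 kHz are k·fs ± 2.36 kHz for integer k ≥ 0.
k=0: 2.36 kHz.
k=1: 22.54 kHz, 27.26 kHz.
k=2: 47.44 kHz, 52.16 kHz.
k=3: 72.34 kHz, 77.06 kHz.
Within [13.66 kHz, 48.58 kHz]: 22.54 kHz, 27.26 kHz, 47.44 kHz.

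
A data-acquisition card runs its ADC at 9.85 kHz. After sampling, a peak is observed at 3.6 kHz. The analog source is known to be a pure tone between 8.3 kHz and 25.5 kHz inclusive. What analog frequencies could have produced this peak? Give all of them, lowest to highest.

13.45 kHz, 16.1 kHz, 23.3 kHz

Frequencies that alias to 3.6 kHz are k·fs ± 3.6 kHz for integer k ≥ 0.
k=0: 3.6 kHz.
k=1: 6.25 kHz, 13.45 kHz.
k=2: 16.1 kHz, 23.3 kHz.
k=3: 25.95 kHz, 33.15 kHz.
Within [8.3 kHz, 25.5 kHz]: 13.45 kHz, 16.1 kHz, 23.3 kHz.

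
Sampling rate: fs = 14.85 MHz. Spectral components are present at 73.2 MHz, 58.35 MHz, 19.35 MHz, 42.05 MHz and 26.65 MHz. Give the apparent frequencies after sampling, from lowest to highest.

fs/2 = 7.425 MHz.
73.2 MHz mod fs = 13.8 MHz.
13.8 MHz > fs/2 = 7.425 MHz, folds to fs − 13.8 MHz = 1.05 MHz.
58.35 MHz mod fs = 13.8 MHz.
13.8 MHz > fs/2 = 7.425 MHz, folds to fs − 13.8 MHz = 1.05 MHz.
19.35 MHz mod fs = 4.5 MHz.
4.5 MHz ≤ fs/2 = 7.425 MHz, appears at 4.5 MHz.
42.05 MHz mod fs = 12.35 MHz.
12.35 MHz > fs/2 = 7.425 MHz, folds to fs − 12.35 MHz = 2.5 MHz.
26.65 MHz mod fs = 11.8 MHz.
11.8 MHz > fs/2 = 7.425 MHz, folds to fs − 11.8 MHz = 3.05 MHz.
Distinct values: {1.05 MHz, 2.5 MHz, 3.05 MHz, 4.5 MHz}.

1.05 MHz, 2.5 MHz, 3.05 MHz, 4.5 MHz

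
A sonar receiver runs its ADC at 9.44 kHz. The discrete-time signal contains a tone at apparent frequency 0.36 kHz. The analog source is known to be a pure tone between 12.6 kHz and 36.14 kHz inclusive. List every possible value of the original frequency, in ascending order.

Frequencies that alias to 0.36 kHz are k·fs ± 0.36 kHz for integer k ≥ 0.
k=0: 0.36 kHz.
k=1: 9.08 kHz, 9.8 kHz.
k=2: 18.52 kHz, 19.24 kHz.
k=3: 27.96 kHz, 28.68 kHz.
k=4: 37.4 kHz, 38.12 kHz.
Within [12.6 kHz, 36.14 kHz]: 18.52 kHz, 19.24 kHz, 27.96 kHz, 28.68 kHz.

18.52 kHz, 19.24 kHz, 27.96 kHz, 28.68 kHz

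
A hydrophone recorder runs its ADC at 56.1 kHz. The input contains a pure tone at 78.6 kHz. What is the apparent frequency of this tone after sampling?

78.6 kHz mod fs = 22.5 kHz.
22.5 kHz ≤ fs/2 = 28.05 kHz, appears at 22.5 kHz.

22.5 kHz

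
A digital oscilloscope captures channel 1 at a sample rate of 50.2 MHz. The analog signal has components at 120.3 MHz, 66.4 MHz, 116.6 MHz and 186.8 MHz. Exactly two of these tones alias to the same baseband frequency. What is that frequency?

16.2 MHz

fs/2 = 25.1 MHz.
120.3 MHz mod fs = 19.9 MHz.
19.9 MHz ≤ fs/2 = 25.1 MHz, appears at 19.9 MHz.
66.4 MHz mod fs = 16.2 MHz.
16.2 MHz ≤ fs/2 = 25.1 MHz, appears at 16.2 MHz.
116.6 MHz mod fs = 16.2 MHz.
16.2 MHz ≤ fs/2 = 25.1 MHz, appears at 16.2 MHz.
186.8 MHz mod fs = 36.2 MHz.
36.2 MHz > fs/2 = 25.1 MHz, folds to fs − 36.2 MHz = 14 MHz.
66.4 MHz and 116.6 MHz both map to 16.2 MHz.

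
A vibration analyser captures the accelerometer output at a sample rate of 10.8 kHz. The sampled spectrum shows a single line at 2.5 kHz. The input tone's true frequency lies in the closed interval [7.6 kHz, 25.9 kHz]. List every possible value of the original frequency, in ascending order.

Frequencies that alias to 2.5 kHz are k·fs ± 2.5 kHz for integer k ≥ 0.
k=0: 2.5 kHz.
k=1: 8.3 kHz, 13.3 kHz.
k=2: 19.1 kHz, 24.1 kHz.
k=3: 29.9 kHz, 34.9 kHz.
Within [7.6 kHz, 25.9 kHz]: 8.3 kHz, 13.3 kHz, 19.1 kHz, 24.1 kHz.

8.3 kHz, 13.3 kHz, 19.1 kHz, 24.1 kHz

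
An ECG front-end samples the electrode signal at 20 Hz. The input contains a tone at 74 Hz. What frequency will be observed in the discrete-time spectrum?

6 Hz

74 Hz mod fs = 14 Hz.
14 Hz > fs/2 = 10 Hz, folds to fs − 14 Hz = 6 Hz.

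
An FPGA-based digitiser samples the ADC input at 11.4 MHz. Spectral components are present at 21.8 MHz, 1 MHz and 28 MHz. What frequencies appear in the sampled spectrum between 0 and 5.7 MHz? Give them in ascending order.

1 MHz, 5.2 MHz

fs/2 = 5.7 MHz.
21.8 MHz mod fs = 10.4 MHz.
10.4 MHz > fs/2 = 5.7 MHz, folds to fs − 10.4 MHz = 1 MHz.
1 MHz ≤ fs/2 = 5.7 MHz, passes unchanged.
28 MHz mod fs = 5.2 MHz.
5.2 MHz ≤ fs/2 = 5.7 MHz, appears at 5.2 MHz.
Distinct values: {1 MHz, 5.2 MHz}.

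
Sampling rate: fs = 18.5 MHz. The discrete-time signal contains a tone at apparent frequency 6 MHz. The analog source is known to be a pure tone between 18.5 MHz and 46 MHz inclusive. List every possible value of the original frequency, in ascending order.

24.5 MHz, 31 MHz, 43 MHz

Frequencies that alias to 6 MHz are k·fs ± 6 MHz for integer k ≥ 0.
k=0: 6 MHz.
k=1: 12.5 MHz, 24.5 MHz.
k=2: 31 MHz, 43 MHz.
k=3: 49.5 MHz, 61.5 MHz.
Within [18.5 MHz, 46 MHz]: 24.5 MHz, 31 MHz, 43 MHz.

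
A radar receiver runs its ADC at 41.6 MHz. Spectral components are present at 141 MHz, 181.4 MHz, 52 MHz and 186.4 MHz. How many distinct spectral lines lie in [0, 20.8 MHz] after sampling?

fs/2 = 20.8 MHz.
141 MHz mod fs = 16.2 MHz.
16.2 MHz ≤ fs/2 = 20.8 MHz, appears at 16.2 MHz.
181.4 MHz mod fs = 15 MHz.
15 MHz ≤ fs/2 = 20.8 MHz, appears at 15 MHz.
52 MHz mod fs = 10.4 MHz.
10.4 MHz ≤ fs/2 = 20.8 MHz, appears at 10.4 MHz.
186.4 MHz mod fs = 20 MHz.
20 MHz ≤ fs/2 = 20.8 MHz, appears at 20 MHz.
Distinct values: {10.4 MHz, 15 MHz, 16.2 MHz, 20 MHz} → 4.

4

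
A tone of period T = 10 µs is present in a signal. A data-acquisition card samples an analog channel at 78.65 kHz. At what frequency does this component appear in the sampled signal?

21.35 kHz

T = 10 µs → f = 1/T = 100 kHz.
100 kHz mod fs = 21.35 kHz.
21.35 kHz ≤ fs/2 = 39.325 kHz, appears at 21.35 kHz.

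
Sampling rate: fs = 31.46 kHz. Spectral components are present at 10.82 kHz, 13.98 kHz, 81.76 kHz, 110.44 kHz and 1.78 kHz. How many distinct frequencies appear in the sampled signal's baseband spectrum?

fs/2 = 15.73 kHz.
10.82 kHz ≤ fs/2 = 15.73 kHz, passes unchanged.
13.98 kHz ≤ fs/2 = 15.73 kHz, passes unchanged.
81.76 kHz mod fs = 18.84 kHz.
18.84 kHz > fs/2 = 15.73 kHz, folds to fs − 18.84 kHz = 12.62 kHz.
110.44 kHz mod fs = 16.06 kHz.
16.06 kHz > fs/2 = 15.73 kHz, folds to fs − 16.06 kHz = 15.4 kHz.
1.78 kHz ≤ fs/2 = 15.73 kHz, passes unchanged.
Distinct values: {1.78 kHz, 10.82 kHz, 12.62 kHz, 13.98 kHz, 15.4 kHz} → 5.

5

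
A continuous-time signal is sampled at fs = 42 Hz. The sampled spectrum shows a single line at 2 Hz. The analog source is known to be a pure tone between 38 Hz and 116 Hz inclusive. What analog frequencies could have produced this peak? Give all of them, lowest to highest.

40 Hz, 44 Hz, 82 Hz, 86 Hz

Frequencies that alias to 2 Hz are k·fs ± 2 Hz for integer k ≥ 0.
k=0: 2 Hz.
k=1: 40 Hz, 44 Hz.
k=2: 82 Hz, 86 Hz.
k=3: 124 Hz, 128 Hz.
Within [38 Hz, 116 Hz]: 40 Hz, 44 Hz, 82 Hz, 86 Hz.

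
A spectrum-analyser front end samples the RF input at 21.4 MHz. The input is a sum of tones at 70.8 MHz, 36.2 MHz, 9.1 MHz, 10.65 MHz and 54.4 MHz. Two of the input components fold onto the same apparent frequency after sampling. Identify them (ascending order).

fs/2 = 10.7 MHz.
70.8 MHz mod fs = 6.6 MHz.
6.6 MHz ≤ fs/2 = 10.7 MHz, appears at 6.6 MHz.
36.2 MHz mod fs = 14.8 MHz.
14.8 MHz > fs/2 = 10.7 MHz, folds to fs − 14.8 MHz = 6.6 MHz.
9.1 MHz ≤ fs/2 = 10.7 MHz, passes unchanged.
10.65 MHz ≤ fs/2 = 10.7 MHz, passes unchanged.
54.4 MHz mod fs = 11.6 MHz.
11.6 MHz > fs/2 = 10.7 MHz, folds to fs − 11.6 MHz = 9.8 MHz.
36.2 MHz and 70.8 MHz both map to 6.6 MHz.

36.2 MHz, 70.8 MHz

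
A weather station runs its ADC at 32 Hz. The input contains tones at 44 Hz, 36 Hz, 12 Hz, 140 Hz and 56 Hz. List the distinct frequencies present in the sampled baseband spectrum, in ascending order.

fs/2 = 16 Hz.
44 Hz mod fs = 12 Hz.
12 Hz ≤ fs/2 = 16 Hz, appears at 12 Hz.
36 Hz mod fs = 4 Hz.
4 Hz ≤ fs/2 = 16 Hz, appears at 4 Hz.
12 Hz ≤ fs/2 = 16 Hz, passes unchanged.
140 Hz mod fs = 12 Hz.
12 Hz ≤ fs/2 = 16 Hz, appears at 12 Hz.
56 Hz mod fs = 24 Hz.
24 Hz > fs/2 = 16 Hz, folds to fs − 24 Hz = 8 Hz.
Distinct values: {4 Hz, 8 Hz, 12 Hz}.

4 Hz, 8 Hz, 12 Hz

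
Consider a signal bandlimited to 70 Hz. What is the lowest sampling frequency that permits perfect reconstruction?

140 Hz

Nyquist rate = 2 × 70 Hz = 140 Hz.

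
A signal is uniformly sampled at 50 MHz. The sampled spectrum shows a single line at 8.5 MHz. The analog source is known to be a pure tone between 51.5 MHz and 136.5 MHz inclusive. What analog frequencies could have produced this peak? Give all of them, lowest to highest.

Frequencies that alias to 8.5 MHz are k·fs ± 8.5 MHz for integer k ≥ 0.
k=0: 8.5 MHz.
k=1: 41.5 MHz, 58.5 MHz.
k=2: 91.5 MHz, 108.5 MHz.
k=3: 141.5 MHz, 158.5 MHz.
Within [51.5 MHz, 136.5 MHz]: 58.5 MHz, 91.5 MHz, 108.5 MHz.

58.5 MHz, 91.5 MHz, 108.5 MHz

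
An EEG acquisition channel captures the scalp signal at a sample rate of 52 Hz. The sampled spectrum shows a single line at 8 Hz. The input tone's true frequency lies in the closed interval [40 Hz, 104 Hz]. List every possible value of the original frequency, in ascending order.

Frequencies that alias to 8 Hz are k·fs ± 8 Hz for integer k ≥ 0.
k=0: 8 Hz.
k=1: 44 Hz, 60 Hz.
k=2: 96 Hz, 112 Hz.
k=3: 148 Hz, 164 Hz.
Within [40 Hz, 104 Hz]: 44 Hz, 60 Hz, 96 Hz.

44 Hz, 60 Hz, 96 Hz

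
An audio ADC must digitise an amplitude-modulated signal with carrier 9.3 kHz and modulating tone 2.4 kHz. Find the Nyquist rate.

23.4 kHz

AM sidebands sit at fc ± fm = 6.9 kHz and 11.7 kHz.
Highest-frequency component: 11.7 kHz.
Nyquist rate = 2 × 11.7 kHz = 23.4 kHz.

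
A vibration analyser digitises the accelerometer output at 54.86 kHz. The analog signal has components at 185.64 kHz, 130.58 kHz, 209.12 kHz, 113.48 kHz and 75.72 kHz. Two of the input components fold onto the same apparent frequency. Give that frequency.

fs/2 = 27.43 kHz.
185.64 kHz mod fs = 21.06 kHz.
21.06 kHz ≤ fs/2 = 27.43 kHz, appears at 21.06 kHz.
130.58 kHz mod fs = 20.86 kHz.
20.86 kHz ≤ fs/2 = 27.43 kHz, appears at 20.86 kHz.
209.12 kHz mod fs = 44.54 kHz.
44.54 kHz > fs/2 = 27.43 kHz, folds to fs − 44.54 kHz = 10.32 kHz.
113.48 kHz mod fs = 3.76 kHz.
3.76 kHz ≤ fs/2 = 27.43 kHz, appears at 3.76 kHz.
75.72 kHz mod fs = 20.86 kHz.
20.86 kHz ≤ fs/2 = 27.43 kHz, appears at 20.86 kHz.
75.72 kHz and 130.58 kHz both map to 20.86 kHz.

20.86 kHz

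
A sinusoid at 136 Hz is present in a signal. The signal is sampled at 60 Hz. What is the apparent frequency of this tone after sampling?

16 Hz

136 Hz mod fs = 16 Hz.
16 Hz ≤ fs/2 = 30 Hz, appears at 16 Hz.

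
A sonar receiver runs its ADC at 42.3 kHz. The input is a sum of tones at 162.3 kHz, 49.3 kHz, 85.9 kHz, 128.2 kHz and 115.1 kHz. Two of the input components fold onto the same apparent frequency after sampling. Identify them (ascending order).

85.9 kHz, 128.2 kHz

fs/2 = 21.15 kHz.
162.3 kHz mod fs = 35.4 kHz.
35.4 kHz > fs/2 = 21.15 kHz, folds to fs − 35.4 kHz = 6.9 kHz.
49.3 kHz mod fs = 7 kHz.
7 kHz ≤ fs/2 = 21.15 kHz, appears at 7 kHz.
85.9 kHz mod fs = 1.3 kHz.
1.3 kHz ≤ fs/2 = 21.15 kHz, appears at 1.3 kHz.
128.2 kHz mod fs = 1.3 kHz.
1.3 kHz ≤ fs/2 = 21.15 kHz, appears at 1.3 kHz.
115.1 kHz mod fs = 30.5 kHz.
30.5 kHz > fs/2 = 21.15 kHz, folds to fs − 30.5 kHz = 11.8 kHz.
85.9 kHz and 128.2 kHz both map to 1.3 kHz.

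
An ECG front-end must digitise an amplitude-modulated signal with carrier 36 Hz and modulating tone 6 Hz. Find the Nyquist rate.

AM sidebands sit at fc ± fm = 30 Hz and 42 Hz.
Highest-frequency component: 42 Hz.
Nyquist rate = 2 × 42 Hz = 84 Hz.

84 Hz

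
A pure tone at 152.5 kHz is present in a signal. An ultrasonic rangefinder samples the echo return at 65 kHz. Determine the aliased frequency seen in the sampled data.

22.5 kHz

152.5 kHz mod fs = 22.5 kHz.
22.5 kHz ≤ fs/2 = 32.5 kHz, appears at 22.5 kHz.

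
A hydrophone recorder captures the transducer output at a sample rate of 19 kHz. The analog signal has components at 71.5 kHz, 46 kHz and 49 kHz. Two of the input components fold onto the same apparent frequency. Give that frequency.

fs/2 = 9.5 kHz.
71.5 kHz mod fs = 14.5 kHz.
14.5 kHz > fs/2 = 9.5 kHz, folds to fs − 14.5 kHz = 4.5 kHz.
46 kHz mod fs = 8 kHz.
8 kHz ≤ fs/2 = 9.5 kHz, appears at 8 kHz.
49 kHz mod fs = 11 kHz.
11 kHz > fs/2 = 9.5 kHz, folds to fs − 11 kHz = 8 kHz.
46 kHz and 49 kHz both map to 8 kHz.

8 kHz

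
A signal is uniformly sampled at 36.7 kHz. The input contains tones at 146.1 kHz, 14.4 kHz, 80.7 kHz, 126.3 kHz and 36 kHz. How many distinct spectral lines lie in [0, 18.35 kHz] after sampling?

4

fs/2 = 18.35 kHz.
146.1 kHz mod fs = 36 kHz.
36 kHz > fs/2 = 18.35 kHz, folds to fs − 36 kHz = 0.7 kHz.
14.4 kHz ≤ fs/2 = 18.35 kHz, passes unchanged.
80.7 kHz mod fs = 7.3 kHz.
7.3 kHz ≤ fs/2 = 18.35 kHz, appears at 7.3 kHz.
126.3 kHz mod fs = 16.2 kHz.
16.2 kHz ≤ fs/2 = 18.35 kHz, appears at 16.2 kHz.
36 kHz > fs/2 = 18.35 kHz, folds to fs − 36 kHz = 0.7 kHz.
Distinct values: {0.7 kHz, 7.3 kHz, 14.4 kHz, 16.2 kHz} → 4.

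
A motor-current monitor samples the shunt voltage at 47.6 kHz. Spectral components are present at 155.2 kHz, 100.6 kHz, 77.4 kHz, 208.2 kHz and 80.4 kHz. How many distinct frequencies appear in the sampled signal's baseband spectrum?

4

fs/2 = 23.8 kHz.
155.2 kHz mod fs = 12.4 kHz.
12.4 kHz ≤ fs/2 = 23.8 kHz, appears at 12.4 kHz.
100.6 kHz mod fs = 5.4 kHz.
5.4 kHz ≤ fs/2 = 23.8 kHz, appears at 5.4 kHz.
77.4 kHz mod fs = 29.8 kHz.
29.8 kHz > fs/2 = 23.8 kHz, folds to fs − 29.8 kHz = 17.8 kHz.
208.2 kHz mod fs = 17.8 kHz.
17.8 kHz ≤ fs/2 = 23.8 kHz, appears at 17.8 kHz.
80.4 kHz mod fs = 32.8 kHz.
32.8 kHz > fs/2 = 23.8 kHz, folds to fs − 32.8 kHz = 14.8 kHz.
Distinct values: {5.4 kHz, 12.4 kHz, 14.8 kHz, 17.8 kHz} → 4.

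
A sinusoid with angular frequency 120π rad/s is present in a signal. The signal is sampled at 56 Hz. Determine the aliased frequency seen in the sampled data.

4 Hz

ω = 120π rad/s → f = ω/(2π) = 60 Hz.
60 Hz mod fs = 4 Hz.
4 Hz ≤ fs/2 = 28 Hz, appears at 4 Hz.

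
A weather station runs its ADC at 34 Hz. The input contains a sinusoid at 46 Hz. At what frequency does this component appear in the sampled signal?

46 Hz mod fs = 12 Hz.
12 Hz ≤ fs/2 = 17 Hz, appears at 12 Hz.

12 Hz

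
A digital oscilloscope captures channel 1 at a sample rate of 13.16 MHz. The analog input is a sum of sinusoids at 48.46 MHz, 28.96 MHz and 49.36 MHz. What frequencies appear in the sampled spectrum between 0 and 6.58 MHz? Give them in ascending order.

2.64 MHz, 3.28 MHz, 4.18 MHz

fs/2 = 6.58 MHz.
48.46 MHz mod fs = 8.98 MHz.
8.98 MHz > fs/2 = 6.58 MHz, folds to fs − 8.98 MHz = 4.18 MHz.
28.96 MHz mod fs = 2.64 MHz.
2.64 MHz ≤ fs/2 = 6.58 MHz, appears at 2.64 MHz.
49.36 MHz mod fs = 9.88 MHz.
9.88 MHz > fs/2 = 6.58 MHz, folds to fs − 9.88 MHz = 3.28 MHz.
Distinct values: {2.64 MHz, 3.28 MHz, 4.18 MHz}.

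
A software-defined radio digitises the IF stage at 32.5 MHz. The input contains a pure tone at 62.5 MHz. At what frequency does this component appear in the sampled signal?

2.5 MHz

62.5 MHz mod fs = 30 MHz.
30 MHz > fs/2 = 16.25 MHz, folds to fs − 30 MHz = 2.5 MHz.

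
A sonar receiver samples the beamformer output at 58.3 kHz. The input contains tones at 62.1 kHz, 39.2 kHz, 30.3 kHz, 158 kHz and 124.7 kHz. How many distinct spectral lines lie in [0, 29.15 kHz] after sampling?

fs/2 = 29.15 kHz.
62.1 kHz mod fs = 3.8 kHz.
3.8 kHz ≤ fs/2 = 29.15 kHz, appears at 3.8 kHz.
39.2 kHz > fs/2 = 29.15 kHz, folds to fs − 39.2 kHz = 19.1 kHz.
30.3 kHz > fs/2 = 29.15 kHz, folds to fs − 30.3 kHz = 28 kHz.
158 kHz mod fs = 41.4 kHz.
41.4 kHz > fs/2 = 29.15 kHz, folds to fs − 41.4 kHz = 16.9 kHz.
124.7 kHz mod fs = 8.1 kHz.
8.1 kHz ≤ fs/2 = 29.15 kHz, appears at 8.1 kHz.
Distinct values: {3.8 kHz, 8.1 kHz, 16.9 kHz, 19.1 kHz, 28 kHz} → 5.

5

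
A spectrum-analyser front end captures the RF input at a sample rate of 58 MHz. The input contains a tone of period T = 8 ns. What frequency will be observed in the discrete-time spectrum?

9 MHz

T = 8 ns → f = 1/T = 125 MHz.
125 MHz mod fs = 9 MHz.
9 MHz ≤ fs/2 = 29 MHz, appears at 9 MHz.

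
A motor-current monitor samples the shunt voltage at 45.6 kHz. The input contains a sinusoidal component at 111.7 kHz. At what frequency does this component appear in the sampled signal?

20.5 kHz

111.7 kHz mod fs = 20.5 kHz.
20.5 kHz ≤ fs/2 = 22.8 kHz, appears at 20.5 kHz.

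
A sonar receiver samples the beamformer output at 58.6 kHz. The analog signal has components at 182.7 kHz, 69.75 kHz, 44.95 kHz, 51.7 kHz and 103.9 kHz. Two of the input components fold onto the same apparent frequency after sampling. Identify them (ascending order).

fs/2 = 29.3 kHz.
182.7 kHz mod fs = 6.9 kHz.
6.9 kHz ≤ fs/2 = 29.3 kHz, appears at 6.9 kHz.
69.75 kHz mod fs = 11.15 kHz.
11.15 kHz ≤ fs/2 = 29.3 kHz, appears at 11.15 kHz.
44.95 kHz > fs/2 = 29.3 kHz, folds to fs − 44.95 kHz = 13.65 kHz.
51.7 kHz > fs/2 = 29.3 kHz, folds to fs − 51.7 kHz = 6.9 kHz.
103.9 kHz mod fs = 45.3 kHz.
45.3 kHz > fs/2 = 29.3 kHz, folds to fs − 45.3 kHz = 13.3 kHz.
51.7 kHz and 182.7 kHz both map to 6.9 kHz.

51.7 kHz, 182.7 kHz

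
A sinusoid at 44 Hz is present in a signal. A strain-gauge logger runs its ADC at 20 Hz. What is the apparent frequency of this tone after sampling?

44 Hz mod fs = 4 Hz.
4 Hz ≤ fs/2 = 10 Hz, appears at 4 Hz.

4 Hz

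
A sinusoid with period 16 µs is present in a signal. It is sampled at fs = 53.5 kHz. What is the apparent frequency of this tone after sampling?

9 kHz

T = 16 µs → f = 1/T = 62.5 kHz.
62.5 kHz mod fs = 9 kHz.
9 kHz ≤ fs/2 = 26.75 kHz, appears at 9 kHz.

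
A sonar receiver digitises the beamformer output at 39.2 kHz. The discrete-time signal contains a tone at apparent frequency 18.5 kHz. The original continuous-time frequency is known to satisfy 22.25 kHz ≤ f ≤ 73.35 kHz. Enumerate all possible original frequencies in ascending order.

Frequencies that alias to 18.5 kHz are k·fs ± 18.5 kHz for integer k ≥ 0.
k=0: 18.5 kHz.
k=1: 20.7 kHz, 57.7 kHz.
k=2: 59.9 kHz, 96.9 kHz.
k=3: 99.1 kHz, 136.1 kHz.
Within [22.25 kHz, 73.35 kHz]: 57.7 kHz, 59.9 kHz.

57.7 kHz, 59.9 kHz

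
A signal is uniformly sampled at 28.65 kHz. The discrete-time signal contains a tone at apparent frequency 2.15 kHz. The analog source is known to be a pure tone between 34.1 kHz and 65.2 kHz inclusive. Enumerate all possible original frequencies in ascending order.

Frequencies that alias to 2.15 kHz are k·fs ± 2.15 kHz for integer k ≥ 0.
k=0: 2.15 kHz.
k=1: 26.5 kHz, 30.8 kHz.
k=2: 55.15 kHz, 59.45 kHz.
k=3: 83.8 kHz, 88.1 kHz.
Within [34.1 kHz, 65.2 kHz]: 55.15 kHz, 59.45 kHz.

55.15 kHz, 59.45 kHz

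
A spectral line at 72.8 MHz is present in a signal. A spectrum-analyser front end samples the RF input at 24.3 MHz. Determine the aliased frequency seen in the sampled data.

0.1 MHz

72.8 MHz mod fs = 24.2 MHz.
24.2 MHz > fs/2 = 12.15 MHz, folds to fs − 24.2 MHz = 0.1 MHz.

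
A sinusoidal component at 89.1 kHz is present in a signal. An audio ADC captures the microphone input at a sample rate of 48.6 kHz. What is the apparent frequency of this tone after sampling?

8.1 kHz

89.1 kHz mod fs = 40.5 kHz.
40.5 kHz > fs/2 = 24.3 kHz, folds to fs − 40.5 kHz = 8.1 kHz.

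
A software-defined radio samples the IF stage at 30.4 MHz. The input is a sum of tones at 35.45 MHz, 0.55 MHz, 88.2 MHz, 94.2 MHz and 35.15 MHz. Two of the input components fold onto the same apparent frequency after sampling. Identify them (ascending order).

fs/2 = 15.2 MHz.
35.45 MHz mod fs = 5.05 MHz.
5.05 MHz ≤ fs/2 = 15.2 MHz, appears at 5.05 MHz.
0.55 MHz ≤ fs/2 = 15.2 MHz, passes unchanged.
88.2 MHz mod fs = 27.4 MHz.
27.4 MHz > fs/2 = 15.2 MHz, folds to fs − 27.4 MHz = 3 MHz.
94.2 MHz mod fs = 3 MHz.
3 MHz ≤ fs/2 = 15.2 MHz, appears at 3 MHz.
35.15 MHz mod fs = 4.75 MHz.
4.75 MHz ≤ fs/2 = 15.2 MHz, appears at 4.75 MHz.
88.2 MHz and 94.2 MHz both map to 3 MHz.

88.2 MHz, 94.2 MHz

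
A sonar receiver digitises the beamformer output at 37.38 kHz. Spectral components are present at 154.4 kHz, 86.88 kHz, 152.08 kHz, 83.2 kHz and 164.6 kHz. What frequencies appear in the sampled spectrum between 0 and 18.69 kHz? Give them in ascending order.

fs/2 = 18.69 kHz.
154.4 kHz mod fs = 4.88 kHz.
4.88 kHz ≤ fs/2 = 18.69 kHz, appears at 4.88 kHz.
86.88 kHz mod fs = 12.12 kHz.
12.12 kHz ≤ fs/2 = 18.69 kHz, appears at 12.12 kHz.
152.08 kHz mod fs = 2.56 kHz.
2.56 kHz ≤ fs/2 = 18.69 kHz, appears at 2.56 kHz.
83.2 kHz mod fs = 8.44 kHz.
8.44 kHz ≤ fs/2 = 18.69 kHz, appears at 8.44 kHz.
164.6 kHz mod fs = 15.08 kHz.
15.08 kHz ≤ fs/2 = 18.69 kHz, appears at 15.08 kHz.
Distinct values: {2.56 kHz, 4.88 kHz, 8.44 kHz, 12.12 kHz, 15.08 kHz}.

2.56 kHz, 4.88 kHz, 8.44 kHz, 12.12 kHz, 15.08 kHz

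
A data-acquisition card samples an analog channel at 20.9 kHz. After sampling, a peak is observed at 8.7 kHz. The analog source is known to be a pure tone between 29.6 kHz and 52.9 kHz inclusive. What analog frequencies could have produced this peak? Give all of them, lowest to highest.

29.6 kHz, 33.1 kHz, 50.5 kHz

Frequencies that alias to 8.7 kHz are k·fs ± 8.7 kHz for integer k ≥ 0.
k=0: 8.7 kHz.
k=1: 12.2 kHz, 29.6 kHz.
k=2: 33.1 kHz, 50.5 kHz.
k=3: 54 kHz, 71.4 kHz.
Within [29.6 kHz, 52.9 kHz]: 29.6 kHz, 33.1 kHz, 50.5 kHz.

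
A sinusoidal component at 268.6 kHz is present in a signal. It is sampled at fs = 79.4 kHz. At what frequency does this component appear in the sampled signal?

268.6 kHz mod fs = 30.4 kHz.
30.4 kHz ≤ fs/2 = 39.7 kHz, appears at 30.4 kHz.

30.4 kHz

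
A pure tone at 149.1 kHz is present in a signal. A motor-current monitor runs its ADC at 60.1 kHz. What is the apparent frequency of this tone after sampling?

149.1 kHz mod fs = 28.9 kHz.
28.9 kHz ≤ fs/2 = 30.05 kHz, appears at 28.9 kHz.

28.9 kHz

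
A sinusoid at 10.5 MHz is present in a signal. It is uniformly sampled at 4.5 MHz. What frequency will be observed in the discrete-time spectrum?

10.5 MHz mod fs = 1.5 MHz.
1.5 MHz ≤ fs/2 = 2.25 MHz, appears at 1.5 MHz.

1.5 MHz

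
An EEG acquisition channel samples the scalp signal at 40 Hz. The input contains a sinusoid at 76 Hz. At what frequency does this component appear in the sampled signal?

76 Hz mod fs = 36 Hz.
36 Hz > fs/2 = 20 Hz, folds to fs − 36 Hz = 4 Hz.

4 Hz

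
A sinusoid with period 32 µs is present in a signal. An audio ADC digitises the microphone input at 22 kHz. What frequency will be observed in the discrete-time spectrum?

9.25 kHz

T = 32 µs → f = 1/T = 31.25 kHz.
31.25 kHz mod fs = 9.25 kHz.
9.25 kHz ≤ fs/2 = 11 kHz, appears at 9.25 kHz.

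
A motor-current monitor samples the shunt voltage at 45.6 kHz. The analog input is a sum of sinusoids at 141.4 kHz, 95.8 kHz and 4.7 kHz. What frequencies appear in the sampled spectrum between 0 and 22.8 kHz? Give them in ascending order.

4.6 kHz, 4.7 kHz

fs/2 = 22.8 kHz.
141.4 kHz mod fs = 4.6 kHz.
4.6 kHz ≤ fs/2 = 22.8 kHz, appears at 4.6 kHz.
95.8 kHz mod fs = 4.6 kHz.
4.6 kHz ≤ fs/2 = 22.8 kHz, appears at 4.6 kHz.
4.7 kHz ≤ fs/2 = 22.8 kHz, passes unchanged.
Distinct values: {4.6 kHz, 4.7 kHz}.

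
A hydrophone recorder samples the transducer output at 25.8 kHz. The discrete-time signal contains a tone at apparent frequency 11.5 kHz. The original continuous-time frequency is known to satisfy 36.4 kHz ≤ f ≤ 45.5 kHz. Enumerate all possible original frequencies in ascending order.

Frequencies that alias to 11.5 kHz are k·fs ± 11.5 kHz for integer k ≥ 0.
k=0: 11.5 kHz.
k=1: 14.3 kHz, 37.3 kHz.
k=2: 40.1 kHz, 63.1 kHz.
k=3: 65.9 kHz, 88.9 kHz.
Within [36.4 kHz, 45.5 kHz]: 37.3 kHz, 40.1 kHz.

37.3 kHz, 40.1 kHz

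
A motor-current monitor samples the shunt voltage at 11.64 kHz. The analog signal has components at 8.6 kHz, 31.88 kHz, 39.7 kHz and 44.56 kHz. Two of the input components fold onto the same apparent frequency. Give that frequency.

fs/2 = 5.82 kHz.
8.6 kHz > fs/2 = 5.82 kHz, folds to fs − 8.6 kHz = 3.04 kHz.
31.88 kHz mod fs = 8.6 kHz.
8.6 kHz > fs/2 = 5.82 kHz, folds to fs − 8.6 kHz = 3.04 kHz.
39.7 kHz mod fs = 4.78 kHz.
4.78 kHz ≤ fs/2 = 5.82 kHz, appears at 4.78 kHz.
44.56 kHz mod fs = 9.64 kHz.
9.64 kHz > fs/2 = 5.82 kHz, folds to fs − 9.64 kHz = 2 kHz.
8.6 kHz and 31.88 kHz both map to 3.04 kHz.

3.04 kHz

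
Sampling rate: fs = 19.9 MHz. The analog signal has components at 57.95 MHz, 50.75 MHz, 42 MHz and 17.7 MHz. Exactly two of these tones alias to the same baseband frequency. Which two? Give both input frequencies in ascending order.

fs/2 = 9.95 MHz.
57.95 MHz mod fs = 18.15 MHz.
18.15 MHz > fs/2 = 9.95 MHz, folds to fs − 18.15 MHz = 1.75 MHz.
50.75 MHz mod fs = 10.95 MHz.
10.95 MHz > fs/2 = 9.95 MHz, folds to fs − 10.95 MHz = 8.95 MHz.
42 MHz mod fs = 2.2 MHz.
2.2 MHz ≤ fs/2 = 9.95 MHz, appears at 2.2 MHz.
17.7 MHz > fs/2 = 9.95 MHz, folds to fs − 17.7 MHz = 2.2 MHz.
17.7 MHz and 42 MHz both map to 2.2 MHz.

17.7 MHz, 42 MHz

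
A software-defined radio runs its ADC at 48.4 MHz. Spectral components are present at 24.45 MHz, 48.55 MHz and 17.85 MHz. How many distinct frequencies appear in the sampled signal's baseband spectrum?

3

fs/2 = 24.2 MHz.
24.45 MHz > fs/2 = 24.2 MHz, folds to fs − 24.45 MHz = 23.95 MHz.
48.55 MHz mod fs = 0.15 MHz.
0.15 MHz ≤ fs/2 = 24.2 MHz, appears at 0.15 MHz.
17.85 MHz ≤ fs/2 = 24.2 MHz, passes unchanged.
Distinct values: {0.15 MHz, 17.85 MHz, 23.95 MHz} → 3.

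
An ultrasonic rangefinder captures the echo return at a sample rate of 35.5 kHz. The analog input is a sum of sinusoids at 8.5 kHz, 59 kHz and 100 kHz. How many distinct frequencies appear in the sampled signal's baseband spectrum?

fs/2 = 17.75 kHz.
8.5 kHz ≤ fs/2 = 17.75 kHz, passes unchanged.
59 kHz mod fs = 23.5 kHz.
23.5 kHz > fs/2 = 17.75 kHz, folds to fs − 23.5 kHz = 12 kHz.
100 kHz mod fs = 29 kHz.
29 kHz > fs/2 = 17.75 kHz, folds to fs − 29 kHz = 6.5 kHz.
Distinct values: {6.5 kHz, 8.5 kHz, 12 kHz} → 3.

3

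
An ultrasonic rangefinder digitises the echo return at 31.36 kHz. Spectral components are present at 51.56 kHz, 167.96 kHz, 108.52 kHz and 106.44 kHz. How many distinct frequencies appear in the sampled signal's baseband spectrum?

fs/2 = 15.68 kHz.
51.56 kHz mod fs = 20.2 kHz.
20.2 kHz > fs/2 = 15.68 kHz, folds to fs − 20.2 kHz = 11.16 kHz.
167.96 kHz mod fs = 11.16 kHz.
11.16 kHz ≤ fs/2 = 15.68 kHz, appears at 11.16 kHz.
108.52 kHz mod fs = 14.44 kHz.
14.44 kHz ≤ fs/2 = 15.68 kHz, appears at 14.44 kHz.
106.44 kHz mod fs = 12.36 kHz.
12.36 kHz ≤ fs/2 = 15.68 kHz, appears at 12.36 kHz.
Distinct values: {11.16 kHz, 12.36 kHz, 14.44 kHz} → 3.

3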